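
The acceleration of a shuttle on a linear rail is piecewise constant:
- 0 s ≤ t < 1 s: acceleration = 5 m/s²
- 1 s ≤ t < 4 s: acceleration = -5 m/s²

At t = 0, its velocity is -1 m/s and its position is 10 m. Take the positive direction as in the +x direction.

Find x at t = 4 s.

On each constant-a segment, Δv = aΔt and Δx = v₀Δt + ½aΔt²; chain segment to segment.
0–1 s: v starts -1 m/s; Δx = -1·1 + ½·5·1² = 1.5 m; v ends 4 m/s.
1–4 s: v starts 4 m/s; Δx = 4·3 + ½·-5·3² = -10.5 m; v ends -11 m/s.
x(4) = 10 + Σ Δx = 1 m.

1 m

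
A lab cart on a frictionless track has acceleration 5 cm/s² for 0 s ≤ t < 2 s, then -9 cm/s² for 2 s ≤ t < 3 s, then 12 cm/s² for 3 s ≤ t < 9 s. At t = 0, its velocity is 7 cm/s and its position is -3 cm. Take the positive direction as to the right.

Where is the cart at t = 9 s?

On each constant-a segment, Δv = aΔt and Δx = v₀Δt + ½aΔt²; chain segment to segment.
0–2 s: v starts 7 cm/s; Δx = 7·2 + ½·5·2² = 24 cm; v ends 17 cm/s.
2–3 s: v starts 17 cm/s; Δx = 17·1 + ½·-9·1² = 12.5 cm; v ends 8 cm/s.
3–9 s: v starts 8 cm/s; Δx = 8·6 + ½·12·6² = 264 cm; v ends 80 cm/s.
x(9) = -3 + Σ Δx = 297.5 cm.

297.5 cm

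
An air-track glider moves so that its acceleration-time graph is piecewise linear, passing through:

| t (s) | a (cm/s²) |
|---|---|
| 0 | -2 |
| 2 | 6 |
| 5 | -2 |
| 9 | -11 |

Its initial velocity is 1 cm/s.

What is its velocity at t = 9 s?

Δv equals the area under the a-t graph; then v = v₀ + Δv.
0–2 s: ½(-2 + 6)(2) = 4 cm/s
2–5 s: ½(6 + -2)(3) = 6 cm/s
5–9 s: ½(-2 + -11)(4) = -26 cm/s
Δv = -16 cm/s, so v(9) = 1 + (-16) = -15 cm/s.

-15 cm/s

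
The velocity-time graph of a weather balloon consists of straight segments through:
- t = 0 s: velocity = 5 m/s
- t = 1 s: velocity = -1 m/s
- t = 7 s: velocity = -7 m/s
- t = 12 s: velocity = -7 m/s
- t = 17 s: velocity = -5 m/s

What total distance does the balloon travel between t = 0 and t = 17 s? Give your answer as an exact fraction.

Total distance travelled is ∫|v| dt — sum the magnitudes of each area piece.
0–1 s: v = 0 at t = 5/6 s; triangle areas 25/12 + 1/12 = 13/6 m
1–7 s: |½(-1 + -7)(6)| = 24 m
7–12 s: |-7| × 5 = 35 m
12–17 s: |½(-7 + -5)(5)| = 30 m
Total distance = 547/6 m

547/6 m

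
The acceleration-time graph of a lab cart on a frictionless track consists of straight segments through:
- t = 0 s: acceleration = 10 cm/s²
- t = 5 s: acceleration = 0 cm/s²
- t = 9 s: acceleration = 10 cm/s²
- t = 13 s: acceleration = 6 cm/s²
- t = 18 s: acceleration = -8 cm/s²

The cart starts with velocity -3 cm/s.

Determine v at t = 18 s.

Δv equals the area under the a-t graph; then v = v₀ + Δv.
0–5 s: ½(10 + 0)(5) = 25 cm/s
5–9 s: ½(0 + 10)(4) = 20 cm/s
9–13 s: ½(10 + 6)(4) = 32 cm/s
13–18 s: ½(6 + -8)(5) = -5 cm/s
Δv = 72 cm/s, so v(18) = -3 + (72) = 69 cm/s.

69 cm/s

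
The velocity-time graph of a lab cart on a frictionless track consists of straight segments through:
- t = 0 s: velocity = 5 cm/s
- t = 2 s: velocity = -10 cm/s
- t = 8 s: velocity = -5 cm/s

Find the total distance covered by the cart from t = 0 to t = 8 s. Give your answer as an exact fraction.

Distance (not displacement) is the total path length: add the absolute areas under v-t.
0–2 s: v = 0 at t = 2/3 s; triangle areas 5/3 + 20/3 = 25/3 cm
2–8 s: |½(-10 + -5)(6)| = 45 cm
Total distance = 160/3 cm

160/3 cm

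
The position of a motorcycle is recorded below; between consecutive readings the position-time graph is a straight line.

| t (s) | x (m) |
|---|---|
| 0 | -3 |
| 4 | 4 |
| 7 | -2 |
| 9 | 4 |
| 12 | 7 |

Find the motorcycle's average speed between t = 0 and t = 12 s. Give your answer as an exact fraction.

11/6 m/s

Average speed = (total path length)/(elapsed time); on a piecewise-linear x-t graph the path length is Σ|Δx|.
0–4 s: |Δx| = |4 − -3| = 7 m
4–7 s: |Δx| = |-2 − 4| = 6 m
7–9 s: |Δx| = |4 − -2| = 6 m
9–12 s: |Δx| = |7 − 4| = 3 m
Total path = 22 m; average speed = 22/12 = 11/6 m/s.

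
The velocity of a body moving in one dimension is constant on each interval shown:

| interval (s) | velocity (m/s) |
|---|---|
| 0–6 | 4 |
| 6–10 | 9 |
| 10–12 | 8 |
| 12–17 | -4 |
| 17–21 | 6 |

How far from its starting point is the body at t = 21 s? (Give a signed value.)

Net displacement equals the area under the velocity-time graph (areas below the axis count negative).
0–6 s: 4 × 6 = 24 m
6–10 s: 9 × 4 = 36 m
10–12 s: 8 × 2 = 16 m
12–17 s: -4 × 5 = -20 m
17–21 s: 6 × 4 = 24 m
Net displacement = 80 m

80 m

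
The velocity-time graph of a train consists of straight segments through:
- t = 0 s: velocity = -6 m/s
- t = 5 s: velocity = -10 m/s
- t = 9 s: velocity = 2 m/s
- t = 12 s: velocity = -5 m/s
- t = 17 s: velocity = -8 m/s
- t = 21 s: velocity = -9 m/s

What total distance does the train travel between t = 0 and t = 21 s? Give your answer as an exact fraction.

Total distance travelled is ∫|v| dt — sum the magnitudes of each area piece.
0–5 s: |½(-6 + -10)(5)| = 40 m
5–9 s: v = 0 at t = 25/3 s; triangle areas 50/3 + 2/3 = 52/3 m
9–12 s: v = 0 at t = 69/7 s; triangle areas 6/7 + 75/14 = 87/14 m
12–17 s: |½(-5 + -8)(5)| = 32.5 m
17–21 s: |½(-8 + -9)(4)| = 34 m
Total distance = 2731/21 m

2731/21 m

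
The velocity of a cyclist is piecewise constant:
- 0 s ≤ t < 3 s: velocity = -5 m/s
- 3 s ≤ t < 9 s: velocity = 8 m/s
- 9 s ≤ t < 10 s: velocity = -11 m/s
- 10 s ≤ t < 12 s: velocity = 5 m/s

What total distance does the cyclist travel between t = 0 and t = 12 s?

Distance (not displacement) is the total path length: add the absolute areas under v-t.
0–3 s: |-5| × 3 = 15 m
3–9 s: |8| × 6 = 48 m
9–10 s: |-11| × 1 = 11 m
10–12 s: |5| × 2 = 10 m
Total distance = 84 m

84 m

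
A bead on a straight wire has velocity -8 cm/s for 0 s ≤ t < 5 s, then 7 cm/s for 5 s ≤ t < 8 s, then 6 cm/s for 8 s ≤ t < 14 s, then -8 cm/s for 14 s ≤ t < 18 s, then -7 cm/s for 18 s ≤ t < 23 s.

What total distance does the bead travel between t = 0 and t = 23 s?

164 cm

Distance (not displacement) is the total path length: add the absolute areas under v-t.
0–5 s: |-8| × 5 = 40 cm
5–8 s: |7| × 3 = 21 cm
8–14 s: |6| × 6 = 36 cm
14–18 s: |-8| × 4 = 32 cm
18–23 s: |-7| × 5 = 35 cm
Total distance = 164 cm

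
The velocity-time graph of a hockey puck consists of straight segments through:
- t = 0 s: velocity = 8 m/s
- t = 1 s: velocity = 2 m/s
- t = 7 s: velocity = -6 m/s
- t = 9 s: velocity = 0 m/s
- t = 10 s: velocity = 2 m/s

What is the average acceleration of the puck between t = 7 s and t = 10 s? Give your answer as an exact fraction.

8/3 m/s²

Average acceleration = Δv/Δt = (2 − -6)/(10 − 7) = 8/3 m/s².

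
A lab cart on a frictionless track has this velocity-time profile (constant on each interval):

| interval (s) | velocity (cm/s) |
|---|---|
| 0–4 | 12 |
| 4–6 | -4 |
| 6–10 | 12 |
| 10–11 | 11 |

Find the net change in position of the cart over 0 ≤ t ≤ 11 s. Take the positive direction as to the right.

99 cm

Net displacement equals the area under the velocity-time graph (areas below the axis count negative).
0–4 s: 12 × 4 = 48 cm
4–6 s: -4 × 2 = -8 cm
6–10 s: 12 × 4 = 48 cm
10–11 s: 11 × 1 = 11 cm
Net displacement = 99 cm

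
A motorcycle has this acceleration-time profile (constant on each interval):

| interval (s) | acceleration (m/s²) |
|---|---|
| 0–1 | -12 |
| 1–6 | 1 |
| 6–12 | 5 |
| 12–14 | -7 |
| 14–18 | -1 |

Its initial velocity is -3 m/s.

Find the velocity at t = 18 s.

Δv equals the area under the a-t graph; then v = v₀ + Δv.
0–1 s: -12 × 1 = -12 m/s
1–6 s: 1 × 5 = 5 m/s
6–12 s: 5 × 6 = 30 m/s
12–14 s: -7 × 2 = -14 m/s
14–18 s: -1 × 4 = -4 m/s
Δv = 5 m/s, so v(18) = -3 + (5) = 2 m/s.

2 m/s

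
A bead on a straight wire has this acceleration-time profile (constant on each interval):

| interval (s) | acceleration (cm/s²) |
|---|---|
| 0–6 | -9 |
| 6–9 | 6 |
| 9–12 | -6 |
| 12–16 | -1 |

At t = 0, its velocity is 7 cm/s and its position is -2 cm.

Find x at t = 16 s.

On each constant-a segment, Δv = aΔt and Δx = v₀Δt + ½aΔt²; chain segment to segment.
0–6 s: v starts 7 cm/s; Δx = 7·6 + ½·-9·6² = -120 cm; v ends -47 cm/s.
6–9 s: v starts -47 cm/s; Δx = -47·3 + ½·6·3² = -114 cm; v ends -29 cm/s.
9–12 s: v starts -29 cm/s; Δx = -29·3 + ½·-6·3² = -114 cm; v ends -47 cm/s.
12–16 s: v starts -47 cm/s; Δx = -47·4 + ½·-1·4² = -196 cm; v ends -51 cm/s.
x(16) = -2 + Σ Δx = -546 cm.

-546 cm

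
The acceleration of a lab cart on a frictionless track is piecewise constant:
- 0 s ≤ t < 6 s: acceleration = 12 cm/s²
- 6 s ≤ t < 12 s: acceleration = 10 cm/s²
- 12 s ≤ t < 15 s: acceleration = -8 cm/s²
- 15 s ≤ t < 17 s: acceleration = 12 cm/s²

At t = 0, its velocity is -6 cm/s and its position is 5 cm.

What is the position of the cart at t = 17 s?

On each constant-a segment, Δv = aΔt and Δx = v₀Δt + ½aΔt²; chain segment to segment.
0–6 s: v starts -6 cm/s; Δx = -6·6 + ½·12·6² = 180 cm; v ends 66 cm/s.
6–12 s: v starts 66 cm/s; Δx = 66·6 + ½·10·6² = 576 cm; v ends 126 cm/s.
12–15 s: v starts 126 cm/s; Δx = 126·3 + ½·-8·3² = 342 cm; v ends 102 cm/s.
15–17 s: v starts 102 cm/s; Δx = 102·2 + ½·12·2² = 228 cm; v ends 126 cm/s.
x(17) = 5 + Σ Δx = 1331 cm.

1331 cm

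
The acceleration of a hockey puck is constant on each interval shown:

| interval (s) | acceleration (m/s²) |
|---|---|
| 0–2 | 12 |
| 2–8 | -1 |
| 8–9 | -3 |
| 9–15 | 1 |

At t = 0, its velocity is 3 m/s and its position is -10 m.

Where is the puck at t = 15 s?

On each constant-a segment, Δv = aΔt and Δx = v₀Δt + ½aΔt²; chain segment to segment.
0–2 s: v starts 3 m/s; Δx = 3·2 + ½·12·2² = 30 m; v ends 27 m/s.
2–8 s: v starts 27 m/s; Δx = 27·6 + ½·-1·6² = 144 m; v ends 21 m/s.
8–9 s: v starts 21 m/s; Δx = 21·1 + ½·-3·1² = 19.5 m; v ends 18 m/s.
9–15 s: v starts 18 m/s; Δx = 18·6 + ½·1·6² = 126 m; v ends 24 m/s.
x(15) = -10 + Σ Δx = 309.5 m.

309.5 m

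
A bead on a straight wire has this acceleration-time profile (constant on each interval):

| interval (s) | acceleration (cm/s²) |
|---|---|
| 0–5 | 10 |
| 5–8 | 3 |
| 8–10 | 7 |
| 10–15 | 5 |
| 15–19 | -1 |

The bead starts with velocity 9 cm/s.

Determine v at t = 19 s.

Δv equals the area under the a-t graph; then v = v₀ + Δv.
0–5 s: 10 × 5 = 50 cm/s
5–8 s: 3 × 3 = 9 cm/s
8–10 s: 7 × 2 = 14 cm/s
10–15 s: 5 × 5 = 25 cm/s
15–19 s: -1 × 4 = -4 cm/s
Δv = 94 cm/s, so v(19) = 9 + (94) = 103 cm/s.

103 cm/s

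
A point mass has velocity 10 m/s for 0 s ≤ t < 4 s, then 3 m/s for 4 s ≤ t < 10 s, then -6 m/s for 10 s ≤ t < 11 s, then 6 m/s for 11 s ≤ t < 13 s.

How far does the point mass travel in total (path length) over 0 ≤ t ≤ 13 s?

Distance (not displacement) is the total path length: add the absolute areas under v-t.
0–4 s: |10| × 4 = 40 m
4–10 s: |3| × 6 = 18 m
10–11 s: |-6| × 1 = 6 m
11–13 s: |6| × 2 = 12 m
Total distance = 76 m

76 m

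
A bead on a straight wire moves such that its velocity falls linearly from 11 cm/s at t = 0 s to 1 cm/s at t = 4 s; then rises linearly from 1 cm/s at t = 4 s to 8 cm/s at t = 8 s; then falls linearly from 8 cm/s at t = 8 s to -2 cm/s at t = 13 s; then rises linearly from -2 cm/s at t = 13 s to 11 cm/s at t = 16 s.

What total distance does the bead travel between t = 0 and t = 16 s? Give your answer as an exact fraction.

Total distance travelled is ∫|v| dt — sum the magnitudes of each area piece.
0–4 s: |½(11 + 1)(4)| = 24 cm
4–8 s: |½(1 + 8)(4)| = 18 cm
8–13 s: v = 0 at t = 12 s; triangle areas 16 + 1 = 17 cm
13–16 s: v = 0 at t = 175/13 s; triangle areas 6/13 + 363/26 = 375/26 cm
Total distance = 1909/26 cm

1909/26 cm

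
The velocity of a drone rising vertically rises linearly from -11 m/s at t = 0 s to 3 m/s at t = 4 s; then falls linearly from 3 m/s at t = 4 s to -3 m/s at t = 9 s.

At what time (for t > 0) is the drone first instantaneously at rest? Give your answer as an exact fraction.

v changes sign on 0–4 s (from -11 to 3); the graph is linear there, so v = 0 at t = 0 + (11)·(4 − 0)/(3 − -11) = 22/7 s.

t = 22/7 s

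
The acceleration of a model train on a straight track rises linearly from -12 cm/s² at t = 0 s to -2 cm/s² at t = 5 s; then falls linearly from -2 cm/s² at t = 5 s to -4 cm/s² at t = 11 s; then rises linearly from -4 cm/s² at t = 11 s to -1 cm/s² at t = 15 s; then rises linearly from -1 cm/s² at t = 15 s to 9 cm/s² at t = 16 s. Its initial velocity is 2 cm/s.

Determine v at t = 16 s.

Δv equals the area under the a-t graph; then v = v₀ + Δv.
0–5 s: ½(-12 + -2)(5) = -35 cm/s
5–11 s: ½(-2 + -4)(6) = -18 cm/s
11–15 s: ½(-4 + -1)(4) = -10 cm/s
15–16 s: ½(-1 + 9)(1) = 4 cm/s
Δv = -59 cm/s, so v(16) = 2 + (-59) = -57 cm/s.

-57 cm/s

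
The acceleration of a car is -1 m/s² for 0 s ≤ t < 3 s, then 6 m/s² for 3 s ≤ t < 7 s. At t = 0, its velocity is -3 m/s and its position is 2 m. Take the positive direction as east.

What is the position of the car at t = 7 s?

On each constant-a segment, Δv = aΔt and Δx = v₀Δt + ½aΔt²; chain segment to segment.
0–3 s: v starts -3 m/s; Δx = -3·3 + ½·-1·3² = -13.5 m; v ends -6 m/s.
3–7 s: v starts -6 m/s; Δx = -6·4 + ½·6·4² = 24 m; v ends 18 m/s.
x(7) = 2 + Σ Δx = 12.5 m.

12.5 m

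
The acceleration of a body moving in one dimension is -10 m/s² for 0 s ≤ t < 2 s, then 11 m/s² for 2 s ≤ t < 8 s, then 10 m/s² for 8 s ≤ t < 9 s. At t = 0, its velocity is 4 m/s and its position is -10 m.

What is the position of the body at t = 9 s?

On each constant-a segment, Δv = aΔt and Δx = v₀Δt + ½aΔt²; chain segment to segment.
0–2 s: v starts 4 m/s; Δx = 4·2 + ½·-10·2² = -12 m; v ends -16 m/s.
2–8 s: v starts -16 m/s; Δx = -16·6 + ½·11·6² = 102 m; v ends 50 m/s.
8–9 s: v starts 50 m/s; Δx = 50·1 + ½·10·1² = 55 m; v ends 60 m/s.
x(9) = -10 + Σ Δx = 135 m.

135 m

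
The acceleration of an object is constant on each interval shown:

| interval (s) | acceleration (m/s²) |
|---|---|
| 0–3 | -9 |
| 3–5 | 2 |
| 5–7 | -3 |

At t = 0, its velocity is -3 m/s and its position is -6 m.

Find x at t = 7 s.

-169.5 m

On each constant-a segment, Δv = aΔt and Δx = v₀Δt + ½aΔt²; chain segment to segment.
0–3 s: v starts -3 m/s; Δx = -3·3 + ½·-9·3² = -49.5 m; v ends -30 m/s.
3–5 s: v starts -30 m/s; Δx = -30·2 + ½·2·2² = -56 m; v ends -26 m/s.
5–7 s: v starts -26 m/s; Δx = -26·2 + ½·-3·2² = -58 m; v ends -32 m/s.
x(7) = -6 + Σ Δx = -169.5 m.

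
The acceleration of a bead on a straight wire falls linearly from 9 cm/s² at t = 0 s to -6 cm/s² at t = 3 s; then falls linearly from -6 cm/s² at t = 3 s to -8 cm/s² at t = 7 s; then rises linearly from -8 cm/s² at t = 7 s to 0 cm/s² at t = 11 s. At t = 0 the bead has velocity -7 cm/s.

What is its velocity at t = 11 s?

-46.5 cm/s

Δv equals the area under the a-t graph; then v = v₀ + Δv.
0–3 s: ½(9 + -6)(3) = 4.5 cm/s
3–7 s: ½(-6 + -8)(4) = -28 cm/s
7–11 s: ½(-8 + 0)(4) = -16 cm/s
Δv = -39.5 cm/s, so v(11) = -7 + (-39.5) = -46.5 cm/s.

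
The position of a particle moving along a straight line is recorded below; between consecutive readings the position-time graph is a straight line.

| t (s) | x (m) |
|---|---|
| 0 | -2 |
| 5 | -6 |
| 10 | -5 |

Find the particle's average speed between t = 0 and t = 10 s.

Average speed = (total path length)/(elapsed time); on a piecewise-linear x-t graph the path length is Σ|Δx|.
0–5 s: |Δx| = |-6 − -2| = 4 m
5–10 s: |Δx| = |-5 − -6| = 1 m
Total path = 5 m; average speed = 5/10 = 0.5 m/s.

0.5 m/s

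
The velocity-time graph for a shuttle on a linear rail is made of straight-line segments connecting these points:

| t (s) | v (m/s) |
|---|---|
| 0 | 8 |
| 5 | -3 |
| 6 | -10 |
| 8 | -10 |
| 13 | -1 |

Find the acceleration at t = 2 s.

Acceleration is the slope of the v-t graph on 0–5 s: (-3 − 8)/(5 − 0) = -2.2 m/s².

-2.2 m/s²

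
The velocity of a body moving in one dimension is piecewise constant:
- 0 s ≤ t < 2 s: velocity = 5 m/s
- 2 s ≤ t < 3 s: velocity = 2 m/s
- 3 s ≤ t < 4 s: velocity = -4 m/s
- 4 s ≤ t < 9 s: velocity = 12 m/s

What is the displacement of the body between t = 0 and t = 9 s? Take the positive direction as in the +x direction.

68 m

Displacement is the signed area under the v-t curve.
0–2 s: 5 × 2 = 10 m
2–3 s: 2 × 1 = 2 m
3–4 s: -4 × 1 = -4 m
4–9 s: 12 × 5 = 60 m
Net displacement = 68 m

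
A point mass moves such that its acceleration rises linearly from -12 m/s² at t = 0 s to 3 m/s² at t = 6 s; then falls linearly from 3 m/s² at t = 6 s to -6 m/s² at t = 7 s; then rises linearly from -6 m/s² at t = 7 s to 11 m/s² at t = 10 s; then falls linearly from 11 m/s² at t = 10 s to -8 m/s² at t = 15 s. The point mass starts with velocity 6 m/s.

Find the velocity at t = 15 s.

Δv equals the area under the a-t graph; then v = v₀ + Δv.
0–6 s: ½(-12 + 3)(6) = -27 m/s
6–7 s: ½(3 + -6)(1) = -1.5 m/s
7–10 s: ½(-6 + 11)(3) = 7.5 m/s
10–15 s: ½(11 + -8)(5) = 7.5 m/s
Δv = -13.5 m/s, so v(15) = 6 + (-13.5) = -7.5 m/s.

-7.5 m/s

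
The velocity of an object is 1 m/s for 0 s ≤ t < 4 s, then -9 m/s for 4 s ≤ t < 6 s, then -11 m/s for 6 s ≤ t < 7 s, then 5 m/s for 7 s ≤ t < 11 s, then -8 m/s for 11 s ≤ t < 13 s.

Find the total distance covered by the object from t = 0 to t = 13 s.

69 m

Distance (not displacement) is the total path length: add the absolute areas under v-t.
0–4 s: |1| × 4 = 4 m
4–6 s: |-9| × 2 = 18 m
6–7 s: |-11| × 1 = 11 m
7–11 s: |5| × 4 = 20 m
11–13 s: |-8| × 2 = 16 m
Total distance = 69 m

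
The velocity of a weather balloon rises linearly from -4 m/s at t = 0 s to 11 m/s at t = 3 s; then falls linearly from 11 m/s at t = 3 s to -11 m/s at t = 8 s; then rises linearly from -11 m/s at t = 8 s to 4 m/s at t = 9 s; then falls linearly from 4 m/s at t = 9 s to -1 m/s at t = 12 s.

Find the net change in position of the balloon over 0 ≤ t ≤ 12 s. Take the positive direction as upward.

11.5 m

Net displacement equals the area under the velocity-time graph (areas below the axis count negative).
0–3 s: ½(-4 + 11)(3) = 10.5 m
3–8 s: ½(11 + -11)(5) = 0 m
8–9 s: ½(-11 + 4)(1) = -3.5 m
9–12 s: ½(4 + -1)(3) = 4.5 m
Net displacement = 11.5 m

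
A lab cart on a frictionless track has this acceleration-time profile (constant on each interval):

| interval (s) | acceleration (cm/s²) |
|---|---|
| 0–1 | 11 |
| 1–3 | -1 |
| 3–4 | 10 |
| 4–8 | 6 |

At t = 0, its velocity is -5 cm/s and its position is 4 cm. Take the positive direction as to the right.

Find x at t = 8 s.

On each constant-a segment, Δv = aΔt and Δx = v₀Δt + ½aΔt²; chain segment to segment.
0–1 s: v starts -5 cm/s; Δx = -5·1 + ½·11·1² = 0.5 cm; v ends 6 cm/s.
1–3 s: v starts 6 cm/s; Δx = 6·2 + ½·-1·2² = 10 cm; v ends 4 cm/s.
3–4 s: v starts 4 cm/s; Δx = 4·1 + ½·10·1² = 9 cm; v ends 14 cm/s.
4–8 s: v starts 14 cm/s; Δx = 14·4 + ½·6·4² = 104 cm; v ends 38 cm/s.
x(8) = 4 + Σ Δx = 127.5 cm.

127.5 cm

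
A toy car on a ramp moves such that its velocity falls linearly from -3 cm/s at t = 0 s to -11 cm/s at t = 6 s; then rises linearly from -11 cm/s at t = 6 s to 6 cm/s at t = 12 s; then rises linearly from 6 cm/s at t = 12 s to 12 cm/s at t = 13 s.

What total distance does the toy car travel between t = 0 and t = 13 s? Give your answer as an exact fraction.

1338/17 cm

Distance (not displacement) is the total path length: add the absolute areas under v-t.
0–6 s: |½(-3 + -11)(6)| = 42 cm
6–12 s: v = 0 at t = 168/17 s; triangle areas 363/17 + 108/17 = 471/17 cm
12–13 s: |½(6 + 12)(1)| = 9 cm
Total distance = 1338/17 cm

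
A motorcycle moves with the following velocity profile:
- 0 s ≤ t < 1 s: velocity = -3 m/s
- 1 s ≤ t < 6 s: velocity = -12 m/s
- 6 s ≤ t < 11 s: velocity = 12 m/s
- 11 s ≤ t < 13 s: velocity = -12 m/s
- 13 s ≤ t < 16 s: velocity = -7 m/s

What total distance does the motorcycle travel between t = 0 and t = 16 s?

Total distance travelled is ∫|v| dt — sum the magnitudes of each area piece.
0–1 s: |-3| × 1 = 3 m
1–6 s: |-12| × 5 = 60 m
6–11 s: |12| × 5 = 60 m
11–13 s: |-12| × 2 = 24 m
13–16 s: |-7| × 3 = 21 m
Total distance = 168 m

168 m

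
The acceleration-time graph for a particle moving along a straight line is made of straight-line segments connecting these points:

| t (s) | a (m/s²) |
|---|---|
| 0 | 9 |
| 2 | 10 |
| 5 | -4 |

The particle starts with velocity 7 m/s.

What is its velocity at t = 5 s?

Δv equals the area under the a-t graph; then v = v₀ + Δv.
0–2 s: ½(9 + 10)(2) = 19 m/s
2–5 s: ½(10 + -4)(3) = 9 m/s
Δv = 28 m/s, so v(5) = 7 + (28) = 35 m/s.

35 m/s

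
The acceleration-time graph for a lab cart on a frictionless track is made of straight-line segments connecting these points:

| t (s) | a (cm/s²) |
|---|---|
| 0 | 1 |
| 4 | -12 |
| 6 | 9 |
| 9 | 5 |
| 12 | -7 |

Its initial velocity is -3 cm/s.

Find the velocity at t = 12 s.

Δv equals the area under the a-t graph; then v = v₀ + Δv.
0–4 s: ½(1 + -12)(4) = -22 cm/s
4–6 s: ½(-12 + 9)(2) = -3 cm/s
6–9 s: ½(9 + 5)(3) = 21 cm/s
9–12 s: ½(5 + -7)(3) = -3 cm/s
Δv = -7 cm/s, so v(12) = -3 + (-7) = -10 cm/s.

-10 cm/s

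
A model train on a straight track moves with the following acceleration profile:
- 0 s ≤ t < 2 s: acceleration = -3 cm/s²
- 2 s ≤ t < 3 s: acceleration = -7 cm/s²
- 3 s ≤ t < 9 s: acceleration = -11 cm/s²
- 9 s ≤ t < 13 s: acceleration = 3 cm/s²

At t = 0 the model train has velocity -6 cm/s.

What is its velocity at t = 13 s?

-73 cm/s

Δv equals the area under the a-t graph; then v = v₀ + Δv.
0–2 s: -3 × 2 = -6 cm/s
2–3 s: -7 × 1 = -7 cm/s
3–9 s: -11 × 6 = -66 cm/s
9–13 s: 3 × 4 = 12 cm/s
Δv = -67 cm/s, so v(13) = -6 + (-67) = -73 cm/s.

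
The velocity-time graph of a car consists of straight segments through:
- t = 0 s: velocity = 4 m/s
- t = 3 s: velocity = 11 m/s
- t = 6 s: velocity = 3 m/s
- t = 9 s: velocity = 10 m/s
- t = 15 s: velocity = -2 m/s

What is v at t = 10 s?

On 9–15 s the graph is linear from 10 to -2 m/s: v(10) = 10 + (-2 − 10)·(10 − 9)/(15 − 9) = 8 m/s.

8 m/s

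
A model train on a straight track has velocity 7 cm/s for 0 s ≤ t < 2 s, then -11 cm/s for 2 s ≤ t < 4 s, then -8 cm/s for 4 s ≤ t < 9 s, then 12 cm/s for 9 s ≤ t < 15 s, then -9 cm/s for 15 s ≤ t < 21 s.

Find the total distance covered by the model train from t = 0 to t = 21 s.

202 cm

Total distance travelled is ∫|v| dt — sum the magnitudes of each area piece.
0–2 s: |7| × 2 = 14 cm
2–4 s: |-11| × 2 = 22 cm
4–9 s: |-8| × 5 = 40 cm
9–15 s: |12| × 6 = 72 cm
15–21 s: |-9| × 6 = 54 cm
Total distance = 202 cm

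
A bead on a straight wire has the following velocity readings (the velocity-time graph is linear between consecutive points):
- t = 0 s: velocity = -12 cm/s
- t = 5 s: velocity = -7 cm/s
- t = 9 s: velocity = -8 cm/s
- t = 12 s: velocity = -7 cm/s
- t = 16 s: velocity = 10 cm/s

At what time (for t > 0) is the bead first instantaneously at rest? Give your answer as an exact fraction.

t = 232/17 s

v changes sign on 12–16 s (from -7 to 10); the graph is linear there, so v = 0 at t = 12 + (7)·(16 − 12)/(10 − -7) = 232/17 s.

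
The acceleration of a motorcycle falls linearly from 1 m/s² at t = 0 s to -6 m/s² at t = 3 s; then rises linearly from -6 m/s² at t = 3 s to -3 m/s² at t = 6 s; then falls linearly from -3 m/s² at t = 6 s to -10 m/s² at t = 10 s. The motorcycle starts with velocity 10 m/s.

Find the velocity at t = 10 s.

Δv equals the area under the a-t graph; then v = v₀ + Δv.
0–3 s: ½(1 + -6)(3) = -7.5 m/s
3–6 s: ½(-6 + -3)(3) = -13.5 m/s
6–10 s: ½(-3 + -10)(4) = -26 m/s
Δv = -47 m/s, so v(10) = 10 + (-47) = -37 m/s.

-37 m/s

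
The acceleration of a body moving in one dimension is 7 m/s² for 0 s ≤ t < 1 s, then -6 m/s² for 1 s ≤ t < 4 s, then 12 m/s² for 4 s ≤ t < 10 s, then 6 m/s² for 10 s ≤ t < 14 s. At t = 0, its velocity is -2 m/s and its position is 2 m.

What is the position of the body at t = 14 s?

413.5 m

On each constant-a segment, Δv = aΔt and Δx = v₀Δt + ½aΔt²; chain segment to segment.
0–1 s: v starts -2 m/s; Δx = -2·1 + ½·7·1² = 1.5 m; v ends 5 m/s.
1–4 s: v starts 5 m/s; Δx = 5·3 + ½·-6·3² = -12 m; v ends -13 m/s.
4–10 s: v starts -13 m/s; Δx = -13·6 + ½·12·6² = 138 m; v ends 59 m/s.
10–14 s: v starts 59 m/s; Δx = 59·4 + ½·6·4² = 284 m; v ends 83 m/s.
x(14) = 2 + Σ Δx = 413.5 m.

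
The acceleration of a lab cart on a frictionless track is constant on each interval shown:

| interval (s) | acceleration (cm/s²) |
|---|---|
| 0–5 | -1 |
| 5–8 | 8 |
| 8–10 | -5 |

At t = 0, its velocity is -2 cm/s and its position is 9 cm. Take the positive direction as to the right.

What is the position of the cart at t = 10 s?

On each constant-a segment, Δv = aΔt and Δx = v₀Δt + ½aΔt²; chain segment to segment.
0–5 s: v starts -2 cm/s; Δx = -2·5 + ½·-1·5² = -22.5 cm; v ends -7 cm/s.
5–8 s: v starts -7 cm/s; Δx = -7·3 + ½·8·3² = 15 cm; v ends 17 cm/s.
8–10 s: v starts 17 cm/s; Δx = 17·2 + ½·-5·2² = 24 cm; v ends 7 cm/s.
x(10) = 9 + Σ Δx = 25.5 cm.

25.5 cm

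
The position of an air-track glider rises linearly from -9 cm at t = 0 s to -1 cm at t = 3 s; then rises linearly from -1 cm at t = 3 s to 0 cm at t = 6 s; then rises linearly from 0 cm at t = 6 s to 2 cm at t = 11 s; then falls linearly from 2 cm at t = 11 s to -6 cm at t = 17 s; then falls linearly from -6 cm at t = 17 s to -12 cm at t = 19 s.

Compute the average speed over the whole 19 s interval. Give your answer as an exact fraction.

25/19 cm/s

Average speed = (total path length)/(elapsed time); on a piecewise-linear x-t graph the path length is Σ|Δx|.
0–3 s: |Δx| = |-1 − -9| = 8 cm
3–6 s: |Δx| = |0 − -1| = 1 cm
6–11 s: |Δx| = |2 − 0| = 2 cm
11–17 s: |Δx| = |-6 − 2| = 8 cm
17–19 s: |Δx| = |-12 − -6| = 6 cm
Total path = 25 cm; average speed = 25/19 = 25/19 cm/s.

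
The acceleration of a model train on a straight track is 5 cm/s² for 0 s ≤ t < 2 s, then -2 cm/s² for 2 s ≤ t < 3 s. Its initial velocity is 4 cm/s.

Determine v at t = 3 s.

Δv equals the area under the a-t graph; then v = v₀ + Δv.
0–2 s: 5 × 2 = 10 cm/s
2–3 s: -2 × 1 = -2 cm/s
Δv = 8 cm/s, so v(3) = 4 + (8) = 12 cm/s.

12 cm/s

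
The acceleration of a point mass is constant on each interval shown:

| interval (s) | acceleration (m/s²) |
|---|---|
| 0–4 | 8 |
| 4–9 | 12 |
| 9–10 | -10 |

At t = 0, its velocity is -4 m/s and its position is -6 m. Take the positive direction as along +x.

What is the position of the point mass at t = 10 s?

415 m

On each constant-a segment, Δv = aΔt and Δx = v₀Δt + ½aΔt²; chain segment to segment.
0–4 s: v starts -4 m/s; Δx = -4·4 + ½·8·4² = 48 m; v ends 28 m/s.
4–9 s: v starts 28 m/s; Δx = 28·5 + ½·12·5² = 290 m; v ends 88 m/s.
9–10 s: v starts 88 m/s; Δx = 88·1 + ½·-10·1² = 83 m; v ends 78 m/s.
x(10) = -6 + Σ Δx = 415 m.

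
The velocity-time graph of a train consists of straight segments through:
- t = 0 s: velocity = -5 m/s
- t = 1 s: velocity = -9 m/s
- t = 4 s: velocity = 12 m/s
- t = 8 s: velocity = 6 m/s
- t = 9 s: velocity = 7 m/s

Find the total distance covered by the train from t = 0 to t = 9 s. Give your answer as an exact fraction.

Distance (not displacement) is the total path length: add the absolute areas under v-t.
0–1 s: |½(-5 + -9)(1)| = 7 m
1–4 s: v = 0 at t = 16/7 s; triangle areas 81/14 + 72/7 = 225/14 m
4–8 s: |½(12 + 6)(4)| = 36 m
8–9 s: |½(6 + 7)(1)| = 6.5 m
Total distance = 459/7 m

459/7 m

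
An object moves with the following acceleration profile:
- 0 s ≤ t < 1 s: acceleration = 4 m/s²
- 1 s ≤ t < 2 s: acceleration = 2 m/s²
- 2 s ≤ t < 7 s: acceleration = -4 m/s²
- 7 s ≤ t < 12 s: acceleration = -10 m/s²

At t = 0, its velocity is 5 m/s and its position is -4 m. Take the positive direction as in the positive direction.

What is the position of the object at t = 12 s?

-152 m

On each constant-a segment, Δv = aΔt and Δx = v₀Δt + ½aΔt²; chain segment to segment.
0–1 s: v starts 5 m/s; Δx = 5·1 + ½·4·1² = 7 m; v ends 9 m/s.
1–2 s: v starts 9 m/s; Δx = 9·1 + ½·2·1² = 10 m; v ends 11 m/s.
2–7 s: v starts 11 m/s; Δx = 11·5 + ½·-4·5² = 5 m; v ends -9 m/s.
7–12 s: v starts -9 m/s; Δx = -9·5 + ½·-10·5² = -170 m; v ends -59 m/s.
x(12) = -4 + Σ Δx = -152 m.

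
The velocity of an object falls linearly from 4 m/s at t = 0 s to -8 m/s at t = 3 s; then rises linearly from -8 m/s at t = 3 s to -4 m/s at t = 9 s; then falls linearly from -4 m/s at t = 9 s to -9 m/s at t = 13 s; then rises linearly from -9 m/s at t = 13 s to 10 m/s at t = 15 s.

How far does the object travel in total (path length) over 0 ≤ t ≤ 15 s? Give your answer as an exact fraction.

Total distance travelled is ∫|v| dt — sum the magnitudes of each area piece.
0–3 s: v = 0 at t = 1 s; triangle areas 2 + 8 = 10 m
3–9 s: |½(-8 + -4)(6)| = 36 m
9–13 s: |½(-4 + -9)(4)| = 26 m
13–15 s: v = 0 at t = 265/19 s; triangle areas 81/19 + 100/19 = 181/19 m
Total distance = 1549/19 m

1549/19 m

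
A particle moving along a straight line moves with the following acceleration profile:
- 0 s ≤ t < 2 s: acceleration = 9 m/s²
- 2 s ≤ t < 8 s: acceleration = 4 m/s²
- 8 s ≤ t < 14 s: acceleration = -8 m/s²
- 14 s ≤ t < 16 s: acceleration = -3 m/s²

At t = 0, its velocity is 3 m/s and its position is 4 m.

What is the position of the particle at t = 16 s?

340 m

On each constant-a segment, Δv = aΔt and Δx = v₀Δt + ½aΔt²; chain segment to segment.
0–2 s: v starts 3 m/s; Δx = 3·2 + ½·9·2² = 24 m; v ends 21 m/s.
2–8 s: v starts 21 m/s; Δx = 21·6 + ½·4·6² = 198 m; v ends 45 m/s.
8–14 s: v starts 45 m/s; Δx = 45·6 + ½·-8·6² = 126 m; v ends -3 m/s.
14–16 s: v starts -3 m/s; Δx = -3·2 + ½·-3·2² = -12 m; v ends -9 m/s.
x(16) = 4 + Σ Δx = 340 m.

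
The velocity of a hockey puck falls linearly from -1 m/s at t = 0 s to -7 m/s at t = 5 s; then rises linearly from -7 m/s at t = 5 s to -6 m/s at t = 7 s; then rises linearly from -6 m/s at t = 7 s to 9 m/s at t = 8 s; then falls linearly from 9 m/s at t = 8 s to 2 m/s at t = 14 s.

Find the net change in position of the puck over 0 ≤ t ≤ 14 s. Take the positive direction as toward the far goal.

Net displacement equals the area under the velocity-time graph (areas below the axis count negative).
0–5 s: ½(-1 + -7)(5) = -20 m
5–7 s: ½(-7 + -6)(2) = -13 m
7–8 s: ½(-6 + 9)(1) = 1.5 m
8–14 s: ½(9 + 2)(6) = 33 m
Net displacement = 1.5 m

1.5 m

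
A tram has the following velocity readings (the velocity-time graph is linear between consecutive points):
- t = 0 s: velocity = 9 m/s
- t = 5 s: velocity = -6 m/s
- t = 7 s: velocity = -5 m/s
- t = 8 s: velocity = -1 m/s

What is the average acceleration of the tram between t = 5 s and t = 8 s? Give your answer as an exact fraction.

Average acceleration = Δv/Δt = (-1 − -6)/(8 − 5) = 5/3 m/s².

5/3 m/s²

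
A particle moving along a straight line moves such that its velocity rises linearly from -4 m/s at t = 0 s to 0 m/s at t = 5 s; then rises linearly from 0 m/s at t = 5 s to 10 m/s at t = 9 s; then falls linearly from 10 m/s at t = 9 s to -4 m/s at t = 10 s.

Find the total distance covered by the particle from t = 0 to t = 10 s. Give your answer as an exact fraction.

239/7 m

Distance (not displacement) is the total path length: add the absolute areas under v-t.
0–5 s: |½(-4 + 0)(5)| = 10 m
5–9 s: |½(0 + 10)(4)| = 20 m
9–10 s: v = 0 at t = 68/7 s; triangle areas 25/7 + 4/7 = 29/7 m
Total distance = 239/7 m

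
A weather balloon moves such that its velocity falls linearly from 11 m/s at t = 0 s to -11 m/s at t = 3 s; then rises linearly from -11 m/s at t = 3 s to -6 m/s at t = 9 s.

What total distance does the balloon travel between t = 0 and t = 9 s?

Distance (not displacement) is the total path length: add the absolute areas under v-t.
0–3 s: v = 0 at t = 1.5 s; triangle areas 8.25 + 8.25 = 16.5 m
3–9 s: |½(-11 + -6)(6)| = 51 m
Total distance = 67.5 m

67.5 m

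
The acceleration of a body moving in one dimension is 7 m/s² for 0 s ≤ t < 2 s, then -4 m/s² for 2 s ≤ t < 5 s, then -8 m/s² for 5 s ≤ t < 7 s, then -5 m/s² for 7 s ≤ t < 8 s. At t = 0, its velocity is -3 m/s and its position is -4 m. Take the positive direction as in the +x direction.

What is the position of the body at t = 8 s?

On each constant-a segment, Δv = aΔt and Δx = v₀Δt + ½aΔt²; chain segment to segment.
0–2 s: v starts -3 m/s; Δx = -3·2 + ½·7·2² = 8 m; v ends 11 m/s.
2–5 s: v starts 11 m/s; Δx = 11·3 + ½·-4·3² = 15 m; v ends -1 m/s.
5–7 s: v starts -1 m/s; Δx = -1·2 + ½·-8·2² = -18 m; v ends -17 m/s.
7–8 s: v starts -17 m/s; Δx = -17·1 + ½·-5·1² = -19.5 m; v ends -22 m/s.
x(8) = -4 + Σ Δx = -18.5 m.

-18.5 m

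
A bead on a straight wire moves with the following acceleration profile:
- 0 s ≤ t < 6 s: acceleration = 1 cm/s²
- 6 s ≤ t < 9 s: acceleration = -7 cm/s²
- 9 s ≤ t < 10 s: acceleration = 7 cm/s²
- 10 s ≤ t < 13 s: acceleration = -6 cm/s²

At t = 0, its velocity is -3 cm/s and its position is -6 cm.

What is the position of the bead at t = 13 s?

-103 cm

On each constant-a segment, Δv = aΔt and Δx = v₀Δt + ½aΔt²; chain segment to segment.
0–6 s: v starts -3 cm/s; Δx = -3·6 + ½·1·6² = 0 cm; v ends 3 cm/s.
6–9 s: v starts 3 cm/s; Δx = 3·3 + ½·-7·3² = -22.5 cm; v ends -18 cm/s.
9–10 s: v starts -18 cm/s; Δx = -18·1 + ½·7·1² = -14.5 cm; v ends -11 cm/s.
10–13 s: v starts -11 cm/s; Δx = -11·3 + ½·-6·3² = -60 cm; v ends -29 cm/s.
x(13) = -6 + Σ Δx = -103 cm.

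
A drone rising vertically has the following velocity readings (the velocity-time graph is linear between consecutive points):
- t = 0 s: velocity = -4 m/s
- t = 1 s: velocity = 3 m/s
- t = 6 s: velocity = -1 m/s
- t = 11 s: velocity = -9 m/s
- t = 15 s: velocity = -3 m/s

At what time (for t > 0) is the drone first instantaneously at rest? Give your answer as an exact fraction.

v changes sign on 0–1 s (from -4 to 3); the graph is linear there, so v = 0 at t = 0 + (4)·(1 − 0)/(3 − -4) = 4/7 s.

t = 4/7 s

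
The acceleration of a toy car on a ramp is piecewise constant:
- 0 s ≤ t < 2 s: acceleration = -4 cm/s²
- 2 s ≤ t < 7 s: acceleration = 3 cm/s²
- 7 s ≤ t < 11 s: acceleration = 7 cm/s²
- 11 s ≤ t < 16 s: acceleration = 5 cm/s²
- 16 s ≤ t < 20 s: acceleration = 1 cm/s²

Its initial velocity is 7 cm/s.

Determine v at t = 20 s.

71 cm/s

Δv equals the area under the a-t graph; then v = v₀ + Δv.
0–2 s: -4 × 2 = -8 cm/s
2–7 s: 3 × 5 = 15 cm/s
7–11 s: 7 × 4 = 28 cm/s
11–16 s: 5 × 5 = 25 cm/s
16–20 s: 1 × 4 = 4 cm/s
Δv = 64 cm/s, so v(20) = 7 + (64) = 71 cm/s.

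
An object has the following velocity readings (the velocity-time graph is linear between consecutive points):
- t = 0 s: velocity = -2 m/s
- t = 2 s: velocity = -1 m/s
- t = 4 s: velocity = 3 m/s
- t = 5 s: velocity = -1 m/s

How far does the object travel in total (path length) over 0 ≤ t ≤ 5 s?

Distance (not displacement) is the total path length: add the absolute areas under v-t.
0–2 s: |½(-2 + -1)(2)| = 3 m
2–4 s: v = 0 at t = 2.5 s; triangle areas 0.25 + 2.25 = 2.5 m
4–5 s: v = 0 at t = 4.75 s; triangle areas 1.125 + 0.125 = 1.25 m
Total distance = 6.75 m

6.75 m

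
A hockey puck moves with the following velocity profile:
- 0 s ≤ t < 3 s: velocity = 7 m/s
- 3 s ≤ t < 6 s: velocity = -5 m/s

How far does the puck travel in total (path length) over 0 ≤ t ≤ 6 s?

36 m

Total distance travelled is ∫|v| dt — sum the magnitudes of each area piece.
0–3 s: |7| × 3 = 21 m
3–6 s: |-5| × 3 = 15 m
Total distance = 36 m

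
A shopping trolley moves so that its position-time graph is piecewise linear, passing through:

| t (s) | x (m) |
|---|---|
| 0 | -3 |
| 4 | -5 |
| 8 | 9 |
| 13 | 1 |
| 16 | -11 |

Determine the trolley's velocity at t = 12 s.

Velocity is the slope of the x-t graph on 8–13 s: (1 − 9)/(13 − 8) = -1.6 m/s.

-1.6 m/s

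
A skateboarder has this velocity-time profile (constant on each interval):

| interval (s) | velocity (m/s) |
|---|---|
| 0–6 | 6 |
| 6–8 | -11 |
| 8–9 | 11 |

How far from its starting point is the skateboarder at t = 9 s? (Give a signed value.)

25 m

Net displacement equals the area under the velocity-time graph (areas below the axis count negative).
0–6 s: 6 × 6 = 36 m
6–8 s: -11 × 2 = -22 m
8–9 s: 11 × 1 = 11 m
Net displacement = 25 m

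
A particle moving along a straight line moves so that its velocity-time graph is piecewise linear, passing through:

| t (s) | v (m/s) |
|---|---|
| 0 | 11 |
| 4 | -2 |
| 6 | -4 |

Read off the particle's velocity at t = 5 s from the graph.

On 4–6 s the graph is linear from -2 to -4 m/s: v(5) = -2 + (-4 − -2)·(5 − 4)/(6 − 4) = -3 m/s.

-3 m/s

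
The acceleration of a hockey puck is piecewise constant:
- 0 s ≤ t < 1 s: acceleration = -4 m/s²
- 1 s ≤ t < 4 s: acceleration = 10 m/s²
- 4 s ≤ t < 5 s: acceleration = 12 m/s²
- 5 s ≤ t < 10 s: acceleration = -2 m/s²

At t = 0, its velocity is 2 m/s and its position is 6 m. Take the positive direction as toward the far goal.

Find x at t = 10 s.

On each constant-a segment, Δv = aΔt and Δx = v₀Δt + ½aΔt²; chain segment to segment.
0–1 s: v starts 2 m/s; Δx = 2·1 + ½·-4·1² = 0 m; v ends -2 m/s.
1–4 s: v starts -2 m/s; Δx = -2·3 + ½·10·3² = 39 m; v ends 28 m/s.
4–5 s: v starts 28 m/s; Δx = 28·1 + ½·12·1² = 34 m; v ends 40 m/s.
5–10 s: v starts 40 m/s; Δx = 40·5 + ½·-2·5² = 175 m; v ends 30 m/s.
x(10) = 6 + Σ Δx = 254 m.

254 m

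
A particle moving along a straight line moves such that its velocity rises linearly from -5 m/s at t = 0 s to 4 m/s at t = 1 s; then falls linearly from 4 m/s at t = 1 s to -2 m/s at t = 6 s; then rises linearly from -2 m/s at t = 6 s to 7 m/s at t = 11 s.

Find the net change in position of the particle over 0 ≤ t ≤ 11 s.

Net displacement equals the area under the velocity-time graph (areas below the axis count negative).
0–1 s: ½(-5 + 4)(1) = -0.5 m
1–6 s: ½(4 + -2)(5) = 5 m
6–11 s: ½(-2 + 7)(5) = 12.5 m
Net displacement = 17 m

17 m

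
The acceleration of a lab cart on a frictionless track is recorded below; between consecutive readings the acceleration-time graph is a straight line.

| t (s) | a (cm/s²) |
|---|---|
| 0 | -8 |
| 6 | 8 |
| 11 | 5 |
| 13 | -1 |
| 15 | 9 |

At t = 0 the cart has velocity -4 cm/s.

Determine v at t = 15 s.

Δv equals the area under the a-t graph; then v = v₀ + Δv.
0–6 s: ½(-8 + 8)(6) = 0 cm/s
6–11 s: ½(8 + 5)(5) = 32.5 cm/s
11–13 s: ½(5 + -1)(2) = 4 cm/s
13–15 s: ½(-1 + 9)(2) = 8 cm/s
Δv = 44.5 cm/s, so v(15) = -4 + (44.5) = 40.5 cm/s.

40.5 cm/s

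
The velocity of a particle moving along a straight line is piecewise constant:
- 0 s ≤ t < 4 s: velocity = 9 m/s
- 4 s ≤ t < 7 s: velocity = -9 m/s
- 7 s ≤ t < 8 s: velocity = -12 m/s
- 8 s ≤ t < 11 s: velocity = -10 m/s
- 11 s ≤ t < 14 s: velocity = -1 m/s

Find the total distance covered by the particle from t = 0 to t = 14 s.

Distance (not displacement) is the total path length: add the absolute areas under v-t.
0–4 s: |9| × 4 = 36 m
4–7 s: |-9| × 3 = 27 m
7–8 s: |-12| × 1 = 12 m
8–11 s: |-10| × 3 = 30 m
11–14 s: |-1| × 3 = 3 m
Total distance = 108 m

108 m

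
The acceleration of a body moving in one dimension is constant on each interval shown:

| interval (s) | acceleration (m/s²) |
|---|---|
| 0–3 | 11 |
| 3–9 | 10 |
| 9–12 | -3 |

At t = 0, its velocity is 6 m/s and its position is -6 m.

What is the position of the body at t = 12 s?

759 m

On each constant-a segment, Δv = aΔt and Δx = v₀Δt + ½aΔt²; chain segment to segment.
0–3 s: v starts 6 m/s; Δx = 6·3 + ½·11·3² = 67.5 m; v ends 39 m/s.
3–9 s: v starts 39 m/s; Δx = 39·6 + ½·10·6² = 414 m; v ends 99 m/s.
9–12 s: v starts 99 m/s; Δx = 99·3 + ½·-3·3² = 283.5 m; v ends 90 m/s.
x(12) = -6 + Σ Δx = 759 m.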